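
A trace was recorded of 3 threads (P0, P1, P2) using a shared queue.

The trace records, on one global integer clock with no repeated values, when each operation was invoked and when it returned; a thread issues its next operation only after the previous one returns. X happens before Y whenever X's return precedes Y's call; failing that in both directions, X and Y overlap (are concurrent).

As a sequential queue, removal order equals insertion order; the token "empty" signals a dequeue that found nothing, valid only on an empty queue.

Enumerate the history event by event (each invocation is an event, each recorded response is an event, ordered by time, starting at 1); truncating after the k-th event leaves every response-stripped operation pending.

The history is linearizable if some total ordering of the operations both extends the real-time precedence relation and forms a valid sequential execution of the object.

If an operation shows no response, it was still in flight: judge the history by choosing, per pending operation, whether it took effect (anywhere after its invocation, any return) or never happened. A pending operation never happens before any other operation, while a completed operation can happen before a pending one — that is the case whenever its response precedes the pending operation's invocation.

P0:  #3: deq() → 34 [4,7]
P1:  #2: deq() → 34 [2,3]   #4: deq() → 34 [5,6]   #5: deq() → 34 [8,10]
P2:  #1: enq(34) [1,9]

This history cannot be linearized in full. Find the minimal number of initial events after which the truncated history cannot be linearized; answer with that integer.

6

a valid linearization of events 1..5 exists, for instance #1, #2:
after step 1 (#1 enq(34) (pending, included)): queue <34>
after step 2 (#2 deq() → 34): queue <>
at event 6 (#4's time-6 response) nothing linearizes any more
including or dropping the 2 pending operations (#1, #3) in any combination fails
take #2, #4 (pending dropped): step 1 already fails, because #2 deq() → 34 cannot occur there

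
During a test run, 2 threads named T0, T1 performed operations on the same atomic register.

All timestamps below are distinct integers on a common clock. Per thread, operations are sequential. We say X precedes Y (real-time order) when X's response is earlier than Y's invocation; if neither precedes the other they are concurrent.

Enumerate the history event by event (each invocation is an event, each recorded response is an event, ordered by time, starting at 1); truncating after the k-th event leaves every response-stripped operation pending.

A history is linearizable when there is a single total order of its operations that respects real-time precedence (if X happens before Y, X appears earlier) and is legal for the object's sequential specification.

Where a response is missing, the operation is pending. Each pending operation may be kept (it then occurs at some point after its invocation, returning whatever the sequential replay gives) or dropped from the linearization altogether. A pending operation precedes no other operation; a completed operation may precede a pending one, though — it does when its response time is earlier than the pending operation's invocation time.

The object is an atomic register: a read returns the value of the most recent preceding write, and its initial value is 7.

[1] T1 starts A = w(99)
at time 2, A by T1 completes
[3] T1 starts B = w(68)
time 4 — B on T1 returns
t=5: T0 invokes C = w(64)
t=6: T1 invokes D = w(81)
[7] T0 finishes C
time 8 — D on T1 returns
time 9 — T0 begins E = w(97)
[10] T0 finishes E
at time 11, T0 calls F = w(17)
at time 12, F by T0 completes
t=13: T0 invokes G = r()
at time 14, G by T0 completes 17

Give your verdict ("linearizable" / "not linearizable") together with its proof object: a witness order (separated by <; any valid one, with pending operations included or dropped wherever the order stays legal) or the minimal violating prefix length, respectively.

linearizable — witness: A < B < C < D < E < F < G

1. A w(99), leaving value 99
2. B w(68), leaving value 68
3. C w(64), leaving value 64
4. D w(81), leaving value 81
5. E w(97), leaving value 97
6. F w(17), leaving value 17
7. G r() → 17, leaving value 17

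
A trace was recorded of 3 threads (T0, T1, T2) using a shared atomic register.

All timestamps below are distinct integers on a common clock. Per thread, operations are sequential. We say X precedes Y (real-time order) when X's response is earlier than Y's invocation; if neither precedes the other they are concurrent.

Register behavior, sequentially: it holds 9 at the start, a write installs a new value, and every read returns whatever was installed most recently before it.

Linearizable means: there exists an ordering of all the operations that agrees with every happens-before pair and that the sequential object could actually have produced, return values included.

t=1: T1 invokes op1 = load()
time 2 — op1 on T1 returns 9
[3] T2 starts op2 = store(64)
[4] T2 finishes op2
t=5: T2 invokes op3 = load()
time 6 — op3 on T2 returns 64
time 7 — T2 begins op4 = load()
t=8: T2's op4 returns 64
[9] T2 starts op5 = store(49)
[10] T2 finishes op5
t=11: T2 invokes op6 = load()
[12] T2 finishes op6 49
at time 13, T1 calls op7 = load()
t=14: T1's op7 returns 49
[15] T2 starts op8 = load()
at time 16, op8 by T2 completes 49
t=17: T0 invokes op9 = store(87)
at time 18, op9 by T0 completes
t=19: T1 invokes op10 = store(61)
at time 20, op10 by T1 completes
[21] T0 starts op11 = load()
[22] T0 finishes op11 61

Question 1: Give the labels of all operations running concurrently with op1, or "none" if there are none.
Answer: none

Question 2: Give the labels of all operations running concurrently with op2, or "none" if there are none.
Answer: none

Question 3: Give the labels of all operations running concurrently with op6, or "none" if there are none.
Answer: none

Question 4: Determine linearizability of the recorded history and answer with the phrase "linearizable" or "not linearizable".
witness order: op1, op2, op3, op4, op5, op6, op7, op8, op9, op10, op11
after step 1 (op1 load() → 9): value 9
after step 2 (op2 store(64)): value 64
after step 3 (op3 load() → 64): value 64
after step 4 (op4 load() → 64): value 64
after step 5 (op5 store(49)): value 49
after step 6 (op6 load() → 49): value 49
after step 7 (op7 load() → 49): value 49
after step 8 (op8 load() → 49): value 49
after step 9 (op9 store(87)): value 87
after step 10 (op10 store(61)): value 61
after step 11 (op11 load() → 61): value 61

linearizable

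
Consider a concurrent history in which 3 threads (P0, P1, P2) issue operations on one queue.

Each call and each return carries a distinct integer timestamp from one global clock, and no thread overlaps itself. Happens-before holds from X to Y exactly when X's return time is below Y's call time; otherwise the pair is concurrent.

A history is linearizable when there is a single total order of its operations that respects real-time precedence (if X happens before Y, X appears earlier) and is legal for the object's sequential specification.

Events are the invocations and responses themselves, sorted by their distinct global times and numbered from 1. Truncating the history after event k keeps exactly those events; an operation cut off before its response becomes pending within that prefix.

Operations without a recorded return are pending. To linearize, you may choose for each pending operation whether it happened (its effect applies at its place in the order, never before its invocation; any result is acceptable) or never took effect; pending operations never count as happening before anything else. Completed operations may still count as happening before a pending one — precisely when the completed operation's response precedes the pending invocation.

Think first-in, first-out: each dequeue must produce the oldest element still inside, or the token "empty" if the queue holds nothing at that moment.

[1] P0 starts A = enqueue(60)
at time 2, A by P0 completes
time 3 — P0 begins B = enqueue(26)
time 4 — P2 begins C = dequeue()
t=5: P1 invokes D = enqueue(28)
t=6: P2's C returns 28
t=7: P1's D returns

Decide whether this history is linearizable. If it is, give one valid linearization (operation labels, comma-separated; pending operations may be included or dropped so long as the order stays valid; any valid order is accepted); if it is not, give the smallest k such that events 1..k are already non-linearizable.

events 1..5 are fine; event 6 — the response of C at time 6 — makes the prefix non-linearizable
exactly one order of the 2 completed ops respects real time; the queue replay fails
completion choices over the 2 pending operations (B, D) were checked; none helps
e.g. A, C (pending dropped): illegal at step 2, since C dequeue() → 28 cannot apply there

not linearizable — minimal violating prefix: 6 events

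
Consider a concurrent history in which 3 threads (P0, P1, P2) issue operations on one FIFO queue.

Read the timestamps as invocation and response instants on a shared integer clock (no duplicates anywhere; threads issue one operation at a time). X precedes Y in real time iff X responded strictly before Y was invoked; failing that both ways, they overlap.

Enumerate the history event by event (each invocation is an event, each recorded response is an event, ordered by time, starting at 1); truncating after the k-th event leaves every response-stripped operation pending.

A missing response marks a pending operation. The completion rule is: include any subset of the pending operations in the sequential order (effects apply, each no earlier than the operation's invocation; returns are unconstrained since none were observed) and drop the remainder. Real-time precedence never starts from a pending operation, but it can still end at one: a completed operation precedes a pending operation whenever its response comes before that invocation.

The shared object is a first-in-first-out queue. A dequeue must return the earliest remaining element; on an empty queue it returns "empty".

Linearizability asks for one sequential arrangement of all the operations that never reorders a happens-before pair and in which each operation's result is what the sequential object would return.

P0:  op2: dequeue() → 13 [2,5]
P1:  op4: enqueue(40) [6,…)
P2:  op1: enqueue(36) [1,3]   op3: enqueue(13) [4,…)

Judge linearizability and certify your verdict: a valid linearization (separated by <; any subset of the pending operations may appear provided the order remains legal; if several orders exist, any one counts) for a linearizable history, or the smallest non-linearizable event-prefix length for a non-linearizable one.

through event 4 a valid linearization exists; event 5 (op2 responding at time 5) ends that
the 2 completed operations admit 2 real-time orders; each fails the FIFO queue replay
including or dropping the 1 pending operation (op3) in any combination fails
one such order, op1, op2 (pending dropped), breaks at step 2 where op2 dequeue() → 13 is illegal
one such order, op2, op1 (pending dropped), breaks at step 1 where op2 dequeue() → 13 is illegal

not linearizable — minimal violating prefix: 5 events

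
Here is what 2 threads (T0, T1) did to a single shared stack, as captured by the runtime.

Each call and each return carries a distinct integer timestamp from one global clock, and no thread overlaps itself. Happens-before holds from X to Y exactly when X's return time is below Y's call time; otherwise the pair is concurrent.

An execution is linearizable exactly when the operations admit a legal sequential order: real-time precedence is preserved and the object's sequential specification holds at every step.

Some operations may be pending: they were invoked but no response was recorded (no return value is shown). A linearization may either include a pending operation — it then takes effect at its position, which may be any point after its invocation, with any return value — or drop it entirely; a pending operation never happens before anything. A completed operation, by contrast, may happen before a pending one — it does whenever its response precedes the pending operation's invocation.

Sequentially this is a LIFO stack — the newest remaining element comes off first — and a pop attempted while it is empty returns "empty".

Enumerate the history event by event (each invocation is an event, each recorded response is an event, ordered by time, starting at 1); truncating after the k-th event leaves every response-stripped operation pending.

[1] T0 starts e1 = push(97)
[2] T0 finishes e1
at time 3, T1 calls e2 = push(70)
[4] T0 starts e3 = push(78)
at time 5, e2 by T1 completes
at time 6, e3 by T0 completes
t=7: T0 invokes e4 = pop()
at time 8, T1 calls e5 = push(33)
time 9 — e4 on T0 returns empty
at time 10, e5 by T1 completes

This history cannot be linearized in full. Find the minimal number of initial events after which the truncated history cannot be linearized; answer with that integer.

a valid linearization of events 1..8 exists, for instance e1, e2, e3:
step 1: e1 push(97) — stack <97>
step 2: e2 push(70) — stack <97,70>
step 3: e3 push(78) — stack <97,70,78>
adding event 9 (e4 responds at 9) leaves no legal real-time order
every completion of the 1 pending operation (e5) was checked; none linearizes
for example e1, e2, e3, e4 (pending dropped) fails at step 4: e4 pop() → empty is not legal there
for example e1, e3, e2, e4 (pending dropped) fails at step 4: e4 pop() → empty is not legal there

9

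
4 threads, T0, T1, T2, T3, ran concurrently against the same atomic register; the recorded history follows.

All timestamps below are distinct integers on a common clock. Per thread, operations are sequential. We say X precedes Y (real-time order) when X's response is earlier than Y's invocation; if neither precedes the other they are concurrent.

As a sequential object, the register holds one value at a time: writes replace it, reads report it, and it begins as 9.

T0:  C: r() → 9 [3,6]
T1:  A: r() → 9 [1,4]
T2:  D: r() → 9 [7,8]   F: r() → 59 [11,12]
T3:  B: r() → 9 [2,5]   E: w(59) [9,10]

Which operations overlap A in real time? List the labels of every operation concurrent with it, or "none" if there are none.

B, C

A spans [1,4]; an op avoiding the whole window 1..4 is ordered, any other is concurrent
B [2,5]: concurrent
C [3,6]: concurrent
D [7,8]: after
E [9,10]: after
F [11,12]: after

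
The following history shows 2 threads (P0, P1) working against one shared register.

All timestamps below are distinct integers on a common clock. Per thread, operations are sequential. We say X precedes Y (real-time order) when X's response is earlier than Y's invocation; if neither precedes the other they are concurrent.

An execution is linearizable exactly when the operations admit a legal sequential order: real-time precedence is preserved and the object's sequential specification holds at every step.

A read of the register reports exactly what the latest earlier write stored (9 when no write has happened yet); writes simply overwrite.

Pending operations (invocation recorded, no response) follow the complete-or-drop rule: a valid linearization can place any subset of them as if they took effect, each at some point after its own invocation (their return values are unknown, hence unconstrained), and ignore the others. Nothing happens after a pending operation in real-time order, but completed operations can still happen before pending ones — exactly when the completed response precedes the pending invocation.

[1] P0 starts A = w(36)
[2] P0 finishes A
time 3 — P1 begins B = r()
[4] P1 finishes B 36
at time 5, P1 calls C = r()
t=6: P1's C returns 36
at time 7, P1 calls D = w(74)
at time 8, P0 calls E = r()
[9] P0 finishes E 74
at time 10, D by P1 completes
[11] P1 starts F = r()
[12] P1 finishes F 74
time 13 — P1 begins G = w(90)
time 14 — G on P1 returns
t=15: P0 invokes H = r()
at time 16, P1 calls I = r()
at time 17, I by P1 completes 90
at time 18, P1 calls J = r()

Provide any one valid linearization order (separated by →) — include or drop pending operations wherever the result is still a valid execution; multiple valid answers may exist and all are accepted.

step 1: A w(36) — value 36
step 2: B r() → 36 — value 36
step 3: C r() → 36 — value 36
step 4: D w(74) — value 74
step 5: E r() → 74 — value 74
step 6: F r() → 74 — value 74
step 7: G w(90) — value 90
step 8: H r() (pending, included) — value 90
step 9: I r() → 90 — value 90

A → B → C → D → E → F → G → H → I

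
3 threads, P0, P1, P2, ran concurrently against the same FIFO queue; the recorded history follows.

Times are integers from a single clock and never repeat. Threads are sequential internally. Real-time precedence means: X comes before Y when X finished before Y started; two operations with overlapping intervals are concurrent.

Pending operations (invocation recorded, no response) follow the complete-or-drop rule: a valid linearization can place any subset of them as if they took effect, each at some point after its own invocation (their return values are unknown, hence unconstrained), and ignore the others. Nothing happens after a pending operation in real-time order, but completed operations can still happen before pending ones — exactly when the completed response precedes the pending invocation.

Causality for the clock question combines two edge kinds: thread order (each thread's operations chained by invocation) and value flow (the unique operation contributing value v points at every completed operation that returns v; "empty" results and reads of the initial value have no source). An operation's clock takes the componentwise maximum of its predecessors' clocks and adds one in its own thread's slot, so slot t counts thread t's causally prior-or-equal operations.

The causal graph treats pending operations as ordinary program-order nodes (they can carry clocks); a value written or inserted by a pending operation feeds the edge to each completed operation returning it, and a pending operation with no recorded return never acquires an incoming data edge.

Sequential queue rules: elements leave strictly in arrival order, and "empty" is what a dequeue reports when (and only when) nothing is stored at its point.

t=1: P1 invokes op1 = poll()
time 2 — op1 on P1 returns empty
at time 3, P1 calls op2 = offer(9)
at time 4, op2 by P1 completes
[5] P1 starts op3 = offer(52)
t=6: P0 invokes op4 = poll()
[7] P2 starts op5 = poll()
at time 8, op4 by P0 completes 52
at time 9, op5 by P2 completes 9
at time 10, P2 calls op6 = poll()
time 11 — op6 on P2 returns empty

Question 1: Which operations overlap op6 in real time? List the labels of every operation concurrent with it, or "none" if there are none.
concurrent with op6 ([10,11]): every op whose interval crosses 10..11
op1 [1,2]: before
op2 [3,4]: before
op3 [5,…): concurrent
op4 [6,8]: before
op5 [7,9]: before

op3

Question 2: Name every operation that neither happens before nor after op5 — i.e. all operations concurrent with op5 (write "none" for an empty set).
op5 runs from 7 to 9; window-overlapping ops are concurrent
op1 [1,2]: before
op2 [3,4]: before
op3 [5,…): concurrent
op4 [6,8]: concurrent
op6 [10,11]: after

op3, op4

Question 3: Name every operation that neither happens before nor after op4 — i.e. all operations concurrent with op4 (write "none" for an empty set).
overlap test against op4 [6,8]: concurrent iff the interval meets 6..8
op1 [1,2]: before
op2 [3,4]: before
op3 [5,…): concurrent
op5 [7,9]: concurrent
op6 [10,11]: after

op3, op5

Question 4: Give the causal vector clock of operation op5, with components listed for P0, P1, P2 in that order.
invoked at 1, op1 has no predecessors; its own P1 bump gives (0, 1, 0)
invoked at 3, op2 merges VC(op1)=(0, 1, 0) and bumps P1's slot → (0, 2, 0)
invoked at 7, op5 merges VC(op2)=(0, 2, 0) and bumps P2's slot → (0, 2, 1)
invoked at 5, op3 merges VC(op2)=(0, 2, 0) and bumps P1's slot → (0, 3, 0)
invoked at 10, op6 merges VC(op5)=(0, 2, 1) and bumps P2's slot → (0, 2, 2)
invoked at 6, op4 merges VC(op3)=(0, 3, 0) and bumps P0's slot → (1, 3, 0)
target: VC(op5) = (0, 2, 1)

(0, 2, 1)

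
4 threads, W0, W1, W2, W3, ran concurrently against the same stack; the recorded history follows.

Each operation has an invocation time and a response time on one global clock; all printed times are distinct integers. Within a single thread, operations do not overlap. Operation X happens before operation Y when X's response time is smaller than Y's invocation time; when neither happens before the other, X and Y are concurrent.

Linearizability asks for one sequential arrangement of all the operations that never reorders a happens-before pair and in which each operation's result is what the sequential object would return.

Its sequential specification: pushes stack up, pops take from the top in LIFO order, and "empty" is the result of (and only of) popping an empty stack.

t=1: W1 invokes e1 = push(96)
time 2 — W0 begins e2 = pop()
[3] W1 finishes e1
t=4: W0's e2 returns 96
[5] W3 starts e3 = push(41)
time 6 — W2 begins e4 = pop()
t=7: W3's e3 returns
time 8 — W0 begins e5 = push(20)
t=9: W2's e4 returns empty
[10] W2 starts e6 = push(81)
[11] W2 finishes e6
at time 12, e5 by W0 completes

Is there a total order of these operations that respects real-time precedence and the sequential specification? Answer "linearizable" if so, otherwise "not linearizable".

linearizable

witness order: e1, e2, e4, e3, e5, e6
1. e1 push(96), leaving stack <96>
2. e2 pop() → 96, leaving stack <>
3. e4 pop() → empty, leaving stack <>
4. e3 push(41), leaving stack <41>
5. e5 push(20), leaving stack <41,20>
6. e6 push(81), leaving stack <41,20,81>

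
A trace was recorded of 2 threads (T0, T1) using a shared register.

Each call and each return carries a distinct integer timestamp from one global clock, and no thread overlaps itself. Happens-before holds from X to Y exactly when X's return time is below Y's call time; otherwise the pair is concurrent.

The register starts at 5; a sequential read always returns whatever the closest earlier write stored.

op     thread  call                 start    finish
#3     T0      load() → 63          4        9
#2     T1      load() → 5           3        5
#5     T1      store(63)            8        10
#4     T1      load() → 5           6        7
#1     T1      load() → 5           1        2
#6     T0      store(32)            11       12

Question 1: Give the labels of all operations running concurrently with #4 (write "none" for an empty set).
Answer: #3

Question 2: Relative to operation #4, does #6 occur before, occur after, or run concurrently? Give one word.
Answer: after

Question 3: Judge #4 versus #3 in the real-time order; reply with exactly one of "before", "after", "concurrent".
Answer: concurrent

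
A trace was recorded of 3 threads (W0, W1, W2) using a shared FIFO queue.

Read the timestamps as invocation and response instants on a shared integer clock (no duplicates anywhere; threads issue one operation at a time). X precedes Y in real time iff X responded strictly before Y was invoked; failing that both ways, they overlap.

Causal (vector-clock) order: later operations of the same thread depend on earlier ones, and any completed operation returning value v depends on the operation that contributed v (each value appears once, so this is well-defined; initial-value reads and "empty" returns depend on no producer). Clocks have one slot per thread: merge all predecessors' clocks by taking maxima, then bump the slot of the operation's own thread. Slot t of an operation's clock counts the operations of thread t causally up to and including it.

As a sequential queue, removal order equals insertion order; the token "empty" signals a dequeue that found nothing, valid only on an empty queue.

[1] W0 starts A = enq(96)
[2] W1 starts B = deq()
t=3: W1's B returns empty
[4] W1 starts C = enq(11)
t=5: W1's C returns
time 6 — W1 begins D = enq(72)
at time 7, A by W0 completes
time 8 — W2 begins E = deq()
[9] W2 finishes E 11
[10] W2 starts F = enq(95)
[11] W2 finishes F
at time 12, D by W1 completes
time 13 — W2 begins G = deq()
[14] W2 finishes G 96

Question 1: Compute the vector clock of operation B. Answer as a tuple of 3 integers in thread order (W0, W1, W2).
Answer: (0, 1, 0)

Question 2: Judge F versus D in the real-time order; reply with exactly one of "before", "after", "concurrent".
Answer: concurrent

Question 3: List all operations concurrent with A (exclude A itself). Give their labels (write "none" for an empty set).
Answer: B, C, D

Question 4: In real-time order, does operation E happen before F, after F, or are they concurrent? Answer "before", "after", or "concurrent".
Answer: before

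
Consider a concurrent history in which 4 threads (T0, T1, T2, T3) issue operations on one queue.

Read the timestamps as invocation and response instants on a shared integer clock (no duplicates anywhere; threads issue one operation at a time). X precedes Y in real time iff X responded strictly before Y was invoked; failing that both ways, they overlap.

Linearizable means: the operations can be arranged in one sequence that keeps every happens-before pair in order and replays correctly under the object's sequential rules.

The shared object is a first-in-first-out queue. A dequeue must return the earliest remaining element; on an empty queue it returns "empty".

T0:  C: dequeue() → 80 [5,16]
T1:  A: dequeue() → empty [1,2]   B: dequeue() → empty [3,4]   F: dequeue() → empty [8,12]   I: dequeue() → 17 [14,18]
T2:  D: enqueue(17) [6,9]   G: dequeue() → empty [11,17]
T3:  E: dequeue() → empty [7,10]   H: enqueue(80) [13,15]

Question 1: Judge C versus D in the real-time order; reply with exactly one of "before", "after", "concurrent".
C spans [5,16], D spans [6,9]
the intervals overlap in both directions

concurrent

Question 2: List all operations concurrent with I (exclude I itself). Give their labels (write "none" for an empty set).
concurrent with I ([14,18]): every op whose interval crosses 14..18
A [1,2]: before
B [3,4]: before
C [5,16]: concurrent
D [6,9]: before
E [7,10]: before
F [8,12]: before
G [11,17]: concurrent
H [13,15]: concurrent

C, G, H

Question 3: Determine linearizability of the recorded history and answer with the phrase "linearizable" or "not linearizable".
a witness: A, B, E, F, D, H, I, C, G
after step 1 (A dequeue() → empty): queue <>
after step 2 (B dequeue() → empty): queue <>
after step 3 (E dequeue() → empty): queue <>
after step 4 (F dequeue() → empty): queue <>
after step 5 (D enqueue(17)): queue <17>
after step 6 (H enqueue(80)): queue <17,80>
after step 7 (I dequeue() → 17): queue <80>
after step 8 (C dequeue() → 80): queue <>
after step 9 (G dequeue() → empty): queue <>

linearizable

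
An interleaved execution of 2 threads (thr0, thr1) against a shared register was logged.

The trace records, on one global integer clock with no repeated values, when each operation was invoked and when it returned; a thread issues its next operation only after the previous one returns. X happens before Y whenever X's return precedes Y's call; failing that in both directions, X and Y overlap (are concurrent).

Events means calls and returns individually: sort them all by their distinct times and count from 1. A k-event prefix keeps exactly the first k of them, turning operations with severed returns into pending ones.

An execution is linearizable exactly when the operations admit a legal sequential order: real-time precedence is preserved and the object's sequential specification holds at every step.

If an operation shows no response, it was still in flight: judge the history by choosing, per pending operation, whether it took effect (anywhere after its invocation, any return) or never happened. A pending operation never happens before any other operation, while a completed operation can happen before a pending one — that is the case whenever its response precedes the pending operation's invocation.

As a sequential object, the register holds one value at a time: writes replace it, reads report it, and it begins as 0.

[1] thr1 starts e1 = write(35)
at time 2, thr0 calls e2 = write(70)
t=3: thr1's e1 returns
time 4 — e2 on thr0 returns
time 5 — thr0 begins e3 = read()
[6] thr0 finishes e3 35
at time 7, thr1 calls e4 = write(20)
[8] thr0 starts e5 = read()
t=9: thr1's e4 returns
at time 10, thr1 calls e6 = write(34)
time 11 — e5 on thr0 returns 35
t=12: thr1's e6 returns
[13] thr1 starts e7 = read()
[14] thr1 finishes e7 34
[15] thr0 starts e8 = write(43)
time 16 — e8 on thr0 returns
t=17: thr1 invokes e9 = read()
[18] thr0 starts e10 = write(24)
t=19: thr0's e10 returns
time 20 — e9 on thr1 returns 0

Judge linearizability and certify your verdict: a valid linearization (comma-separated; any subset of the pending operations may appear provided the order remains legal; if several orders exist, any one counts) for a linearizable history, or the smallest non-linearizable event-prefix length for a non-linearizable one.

not linearizable — minimal violating prefix: 20 events

prefix check: 1..19 passes, 1..20 fails once e9's time-20 response joins
real-time-consistent orders of the 10 completed operations: 12 — all fail the register replay
one such order, e1, e2, e3, e4, e5, e6, e7, e8, e9, e10, breaks at step 3 where e3 read() → 35 is illegal
one such order, e1, e2, e3, e4, e5, e6, e7, e8, e10, e9, breaks at step 3 where e3 read() → 35 is illegal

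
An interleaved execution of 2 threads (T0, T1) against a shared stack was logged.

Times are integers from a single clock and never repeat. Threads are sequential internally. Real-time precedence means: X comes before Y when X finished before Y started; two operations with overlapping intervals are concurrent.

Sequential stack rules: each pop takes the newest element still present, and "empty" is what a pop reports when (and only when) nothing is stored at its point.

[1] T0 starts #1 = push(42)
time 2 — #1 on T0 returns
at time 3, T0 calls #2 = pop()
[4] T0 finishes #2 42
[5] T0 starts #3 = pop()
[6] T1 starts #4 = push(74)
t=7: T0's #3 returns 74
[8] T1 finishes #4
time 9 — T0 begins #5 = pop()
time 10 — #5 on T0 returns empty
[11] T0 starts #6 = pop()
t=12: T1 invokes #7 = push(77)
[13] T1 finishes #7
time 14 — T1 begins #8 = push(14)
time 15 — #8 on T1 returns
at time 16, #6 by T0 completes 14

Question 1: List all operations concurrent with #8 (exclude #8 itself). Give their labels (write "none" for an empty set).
Answer: #6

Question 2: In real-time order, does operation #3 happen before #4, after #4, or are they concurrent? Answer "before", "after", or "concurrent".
Answer: concurrent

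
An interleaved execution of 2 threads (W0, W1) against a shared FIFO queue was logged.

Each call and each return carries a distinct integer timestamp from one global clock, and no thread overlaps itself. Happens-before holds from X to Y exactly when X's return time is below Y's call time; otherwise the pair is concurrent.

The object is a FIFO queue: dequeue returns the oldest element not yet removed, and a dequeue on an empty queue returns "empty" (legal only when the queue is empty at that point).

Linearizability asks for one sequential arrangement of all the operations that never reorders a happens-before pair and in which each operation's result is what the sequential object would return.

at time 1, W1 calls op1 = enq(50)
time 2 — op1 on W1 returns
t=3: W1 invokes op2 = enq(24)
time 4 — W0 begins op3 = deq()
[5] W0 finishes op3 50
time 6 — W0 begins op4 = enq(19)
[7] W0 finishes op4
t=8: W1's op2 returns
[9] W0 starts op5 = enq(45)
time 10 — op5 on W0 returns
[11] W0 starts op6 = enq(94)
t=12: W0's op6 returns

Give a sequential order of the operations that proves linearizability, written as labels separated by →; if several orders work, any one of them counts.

step 1: op1 enq(50) — queue <50>
step 2: op2 enq(24) — queue <50,24>
step 3: op3 deq() → 50 — queue <24>
step 4: op4 enq(19) — queue <24,19>
step 5: op5 enq(45) — queue <24,19,45>
step 6: op6 enq(94) — queue <24,19,45,94>

op1 → op2 → op3 → op4 → op5 → op6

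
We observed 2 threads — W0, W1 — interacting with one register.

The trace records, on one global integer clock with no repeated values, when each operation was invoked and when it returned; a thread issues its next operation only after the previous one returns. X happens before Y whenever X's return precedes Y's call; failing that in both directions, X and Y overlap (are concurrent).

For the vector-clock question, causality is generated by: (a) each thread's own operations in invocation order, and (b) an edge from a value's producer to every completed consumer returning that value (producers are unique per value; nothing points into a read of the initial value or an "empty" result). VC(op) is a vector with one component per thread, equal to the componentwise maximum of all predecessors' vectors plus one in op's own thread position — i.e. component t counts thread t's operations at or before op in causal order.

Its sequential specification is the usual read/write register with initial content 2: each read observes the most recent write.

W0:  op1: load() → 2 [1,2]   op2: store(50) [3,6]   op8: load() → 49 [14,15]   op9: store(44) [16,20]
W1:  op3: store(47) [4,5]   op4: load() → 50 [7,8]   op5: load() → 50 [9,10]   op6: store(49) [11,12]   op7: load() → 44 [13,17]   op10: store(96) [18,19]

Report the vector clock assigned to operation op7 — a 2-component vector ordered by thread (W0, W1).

root op op3, invoked 4: fresh clock plus W1's own tick → (0, 1)
root op op1, invoked 1: fresh clock plus W0's own tick → (1, 0)
from VC(op1)=(1, 0), op2 (invoked 3) maxes components and bumps W0 → (2, 0)
from VC(op2)=(2, 0), VC(op3)=(0, 1), op4 (invoked 7) maxes components and bumps W1 → (2, 2)
from VC(op2)=(2, 0), VC(op4)=(2, 2), op5 (invoked 9) maxes components and bumps W1 → (2, 3)
from VC(op5)=(2, 3), op6 (invoked 11) maxes components and bumps W1 → (2, 4)
from VC(op2)=(2, 0), VC(op6)=(2, 4), op8 (invoked 14) maxes components and bumps W0 → (3, 4)
from VC(op8)=(3, 4), op9 (invoked 16) maxes components and bumps W0 → (4, 4)
from VC(op6)=(2, 4), VC(op9)=(4, 4), op7 (invoked 13) maxes components and bumps W1 → (4, 5)
from VC(op7)=(4, 5), op10 (invoked 18) maxes components and bumps W1 → (4, 6)
target: VC(op7) = (4, 5)

(4, 5)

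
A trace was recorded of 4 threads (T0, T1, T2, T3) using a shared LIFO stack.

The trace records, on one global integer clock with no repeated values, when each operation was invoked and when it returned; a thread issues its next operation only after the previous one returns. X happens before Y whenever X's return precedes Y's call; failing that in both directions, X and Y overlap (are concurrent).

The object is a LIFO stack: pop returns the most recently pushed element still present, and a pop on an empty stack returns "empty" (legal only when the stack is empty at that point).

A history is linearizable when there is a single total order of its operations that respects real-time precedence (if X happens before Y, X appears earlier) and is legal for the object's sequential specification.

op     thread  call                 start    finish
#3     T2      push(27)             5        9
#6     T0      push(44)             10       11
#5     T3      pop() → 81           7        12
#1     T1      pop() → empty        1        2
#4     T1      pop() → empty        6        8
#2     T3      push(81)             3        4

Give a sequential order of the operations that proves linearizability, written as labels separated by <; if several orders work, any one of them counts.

after step 1 (#1 pop() → empty): stack <>
after step 2 (#2 push(81)): stack <81>
after step 3 (#5 pop() → 81): stack <>
after step 4 (#4 pop() → empty): stack <>
after step 5 (#3 push(27)): stack <27>
after step 6 (#6 push(44)): stack <27,44>

#1 < #2 < #5 < #4 < #3 < #6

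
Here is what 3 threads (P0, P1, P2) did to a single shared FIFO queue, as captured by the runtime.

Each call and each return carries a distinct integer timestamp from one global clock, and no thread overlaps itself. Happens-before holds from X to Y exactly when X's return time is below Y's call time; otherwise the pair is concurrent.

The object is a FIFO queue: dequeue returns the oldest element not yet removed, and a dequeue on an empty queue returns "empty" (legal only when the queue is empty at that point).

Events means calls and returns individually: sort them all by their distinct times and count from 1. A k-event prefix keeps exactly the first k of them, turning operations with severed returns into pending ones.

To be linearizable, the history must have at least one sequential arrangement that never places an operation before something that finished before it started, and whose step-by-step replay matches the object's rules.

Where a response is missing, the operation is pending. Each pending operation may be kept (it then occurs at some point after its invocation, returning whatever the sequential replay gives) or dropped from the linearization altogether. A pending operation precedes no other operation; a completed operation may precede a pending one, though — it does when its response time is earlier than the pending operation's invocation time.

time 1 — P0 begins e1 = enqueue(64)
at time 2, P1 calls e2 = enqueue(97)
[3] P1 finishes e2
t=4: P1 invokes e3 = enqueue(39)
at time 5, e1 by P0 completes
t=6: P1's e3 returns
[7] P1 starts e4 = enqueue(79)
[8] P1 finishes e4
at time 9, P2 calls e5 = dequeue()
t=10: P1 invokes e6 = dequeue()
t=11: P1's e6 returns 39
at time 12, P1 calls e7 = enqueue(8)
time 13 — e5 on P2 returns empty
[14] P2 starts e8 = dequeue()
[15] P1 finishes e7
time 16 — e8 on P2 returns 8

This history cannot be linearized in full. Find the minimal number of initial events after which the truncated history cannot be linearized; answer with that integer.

13

events 1..12 are linearizable; a witness order is e2, e3, e1, e4, e5, e6:
step 1: e2 enqueue(97) — queue <97>
step 2: e3 enqueue(39) — queue <97,39>
step 3: e1 enqueue(64) — queue <97,39,64>
step 4: e4 enqueue(79) — queue <97,39,64,79>
step 5: e5 dequeue() (pending, included) — queue <39,64,79>
step 6: e6 dequeue() → 39 — queue <64,79>
at event 13 (e5's time-13 response) nothing linearizes any more
no completion choice of the 1 pending operation (e7) rescues it — every subset was tried
for example e1, e2, e3, e4, e5, e6 (pending dropped) fails at step 5: e5 dequeue() → empty is not legal there
for example e1, e2, e3, e4, e6, e5 (pending dropped) fails at step 5: e6 dequeue() → 39 is not legal there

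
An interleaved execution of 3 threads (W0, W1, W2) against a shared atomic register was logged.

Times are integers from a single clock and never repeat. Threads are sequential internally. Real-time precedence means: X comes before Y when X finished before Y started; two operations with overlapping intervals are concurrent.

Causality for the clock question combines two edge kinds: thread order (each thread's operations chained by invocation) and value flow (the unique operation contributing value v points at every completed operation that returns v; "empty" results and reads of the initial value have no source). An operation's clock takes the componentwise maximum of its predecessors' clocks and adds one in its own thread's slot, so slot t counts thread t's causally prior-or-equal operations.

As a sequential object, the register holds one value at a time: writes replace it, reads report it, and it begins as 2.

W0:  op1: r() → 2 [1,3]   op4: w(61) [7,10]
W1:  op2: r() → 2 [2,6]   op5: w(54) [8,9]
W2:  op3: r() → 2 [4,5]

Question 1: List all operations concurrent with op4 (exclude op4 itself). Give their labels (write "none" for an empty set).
Answer: op5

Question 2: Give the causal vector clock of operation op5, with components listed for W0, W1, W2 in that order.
Answer: (0, 2, 0)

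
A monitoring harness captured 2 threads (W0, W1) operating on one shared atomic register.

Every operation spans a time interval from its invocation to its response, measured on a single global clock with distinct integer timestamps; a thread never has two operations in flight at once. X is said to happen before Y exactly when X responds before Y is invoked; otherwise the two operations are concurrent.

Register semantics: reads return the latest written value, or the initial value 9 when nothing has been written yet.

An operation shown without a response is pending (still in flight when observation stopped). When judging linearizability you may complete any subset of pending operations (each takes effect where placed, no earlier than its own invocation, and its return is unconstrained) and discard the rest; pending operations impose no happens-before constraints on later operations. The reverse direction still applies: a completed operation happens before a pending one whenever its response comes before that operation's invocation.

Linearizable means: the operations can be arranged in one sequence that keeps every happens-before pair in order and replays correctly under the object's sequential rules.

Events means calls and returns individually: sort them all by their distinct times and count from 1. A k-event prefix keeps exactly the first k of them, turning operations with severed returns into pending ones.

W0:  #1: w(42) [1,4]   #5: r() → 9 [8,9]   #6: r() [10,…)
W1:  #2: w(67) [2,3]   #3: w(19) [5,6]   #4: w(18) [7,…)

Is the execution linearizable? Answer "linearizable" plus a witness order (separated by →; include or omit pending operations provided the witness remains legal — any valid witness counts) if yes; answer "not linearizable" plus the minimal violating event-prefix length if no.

not linearizable — minimal violating prefix: 9 events

cut after 8 events: linearizable; cut after 9 events (#5 responds, time 9): not linearizable
no legal order exists: 2 real-time-consistent candidates over 4 completed atomic register operations, all rejected
include/drop combinations of the 1 pending operation (#4) were all tried; none helps
take #1, #2, #3, #5 (pending dropped): step 4 already fails, because #5 r() → 9 cannot occur there
take #2, #1, #3, #5 (pending dropped): step 4 already fails, because #5 r() → 9 cannot occur there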